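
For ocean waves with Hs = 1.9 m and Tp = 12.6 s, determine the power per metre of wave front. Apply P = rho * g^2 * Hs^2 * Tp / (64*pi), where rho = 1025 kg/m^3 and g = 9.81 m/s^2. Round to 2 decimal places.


Apply wave power formula:
  g^2 = 9.81^2 = 96.2361
  Hs^2 = 1.9^2 = 3.61
  Numerator = rho * g^2 * Hs^2 * Tp = 1025 * 96.2361 * 3.61 * 12.6 = 4486830.13
  Denominator = 64 * pi = 201.0619
  P = 4486830.13 / 201.0619 = 22315.66 W/m

22315.66


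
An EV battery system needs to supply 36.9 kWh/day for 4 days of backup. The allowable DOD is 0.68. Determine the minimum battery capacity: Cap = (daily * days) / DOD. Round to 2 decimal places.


Total energy needed = daily * days = 36.9 * 4 = 147.6 kWh
Account for depth of discharge:
  Cap = total_energy / DOD = 147.6 / 0.68
  Cap = 217.06 kWh

217.06


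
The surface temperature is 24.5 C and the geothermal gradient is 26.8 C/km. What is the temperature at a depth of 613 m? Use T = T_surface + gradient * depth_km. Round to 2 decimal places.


Convert depth to km: 613 / 1000 = 0.613 km
Temperature increase = gradient * depth_km = 26.8 * 0.613 = 16.43 C
Temperature at depth = T_surface + delta_T = 24.5 + 16.43
T = 40.93 C

40.93


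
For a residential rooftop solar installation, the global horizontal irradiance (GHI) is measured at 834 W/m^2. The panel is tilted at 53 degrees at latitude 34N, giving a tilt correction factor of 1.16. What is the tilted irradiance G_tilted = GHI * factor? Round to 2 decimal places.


Identify the given values:
  GHI = 834 W/m^2, tilt correction factor = 1.16
Apply the formula G_tilted = GHI * factor:
  G_tilted = 834 * 1.16
  G_tilted = 967.44 W/m^2

967.44


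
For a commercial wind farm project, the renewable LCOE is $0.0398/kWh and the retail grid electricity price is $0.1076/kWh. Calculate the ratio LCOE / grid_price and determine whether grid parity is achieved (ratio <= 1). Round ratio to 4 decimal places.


Compare LCOE to grid price:
  LCOE = $0.0398/kWh, Grid price = $0.1076/kWh
  Ratio = LCOE / grid_price = 0.0398 / 0.1076 = 0.3699
  Grid parity achieved (ratio <= 1)? yes

0.3699


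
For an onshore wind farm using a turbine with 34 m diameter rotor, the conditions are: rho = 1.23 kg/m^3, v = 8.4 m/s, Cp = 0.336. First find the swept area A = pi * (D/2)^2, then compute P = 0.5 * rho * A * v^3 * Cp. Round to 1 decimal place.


Step 1 -- Compute swept area:
  A = pi * (D/2)^2 = pi * (34/2)^2 = 907.92 m^2
Step 2 -- Apply wind power equation:
  P = 0.5 * rho * A * v^3 * Cp
  v^3 = 8.4^3 = 592.704
  P = 0.5 * 1.23 * 907.92 * 592.704 * 0.336
  P = 111198.8 W

111198.8


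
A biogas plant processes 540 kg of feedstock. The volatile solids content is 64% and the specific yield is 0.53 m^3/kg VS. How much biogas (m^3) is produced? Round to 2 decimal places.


Compute volatile solids:
  VS = mass * VS_fraction = 540 * 0.64 = 345.6 kg
Calculate biogas volume:
  Biogas = VS * specific_yield = 345.6 * 0.53
  Biogas = 183.17 m^3

183.17


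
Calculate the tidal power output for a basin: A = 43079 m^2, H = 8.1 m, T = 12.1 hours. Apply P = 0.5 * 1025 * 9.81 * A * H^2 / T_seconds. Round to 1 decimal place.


Convert period to seconds: T = 12.1 * 3600 = 43560.0 s
H^2 = 8.1^2 = 65.61
P = 0.5 * rho * g * A * H^2 / T
P = 0.5 * 1025 * 9.81 * 43079 * 65.61 / 43560.0
P = 326220.1 W

326220.1


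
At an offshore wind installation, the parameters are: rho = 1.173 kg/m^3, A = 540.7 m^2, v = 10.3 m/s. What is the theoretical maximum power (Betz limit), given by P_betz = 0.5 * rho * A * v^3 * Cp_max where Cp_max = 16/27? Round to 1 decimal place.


The Betz coefficient Cp_max = 16/27 = 0.5926
v^3 = 10.3^3 = 1092.727
P_betz = 0.5 * rho * A * v^3 * Cp_max
P_betz = 0.5 * 1.173 * 540.7 * 1092.727 * 0.5926
P_betz = 205348.9 W

205348.9


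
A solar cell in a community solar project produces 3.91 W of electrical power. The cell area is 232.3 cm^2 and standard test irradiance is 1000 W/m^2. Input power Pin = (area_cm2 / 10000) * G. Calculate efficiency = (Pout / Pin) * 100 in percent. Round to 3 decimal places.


First compute the input power:
  Pin = area_cm2 / 10000 * G = 232.3 / 10000 * 1000 = 23.23 W
Then compute efficiency:
  Efficiency = (Pout / Pin) * 100 = (3.91 / 23.23) * 100
  Efficiency = 16.832%

16.832


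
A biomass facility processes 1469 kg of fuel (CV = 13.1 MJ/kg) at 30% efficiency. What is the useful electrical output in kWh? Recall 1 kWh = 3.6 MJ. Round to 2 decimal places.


Total energy = mass * CV = 1469 * 13.1 = 19243.9 MJ
Useful energy = total * eta = 19243.9 * 0.3 = 5773.17 MJ
Convert to kWh: 5773.17 / 3.6
Useful energy = 1603.66 kWh

1603.66


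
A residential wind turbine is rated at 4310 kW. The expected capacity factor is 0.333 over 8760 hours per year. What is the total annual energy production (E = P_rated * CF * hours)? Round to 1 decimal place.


Annual energy = rated_kW * capacity_factor * hours_per_year
Given: P_rated = 4310 kW, CF = 0.333, hours = 8760
E = 4310 * 0.333 * 8760
E = 12572614.8 kWh

12572614.8


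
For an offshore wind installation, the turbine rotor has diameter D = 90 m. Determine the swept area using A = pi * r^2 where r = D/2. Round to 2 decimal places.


Compute the rotor radius:
  r = D / 2 = 90 / 2 = 45.0 m
Calculate swept area:
  A = pi * r^2 = pi * 45.0^2
  A = 6361.73 m^2

6361.73


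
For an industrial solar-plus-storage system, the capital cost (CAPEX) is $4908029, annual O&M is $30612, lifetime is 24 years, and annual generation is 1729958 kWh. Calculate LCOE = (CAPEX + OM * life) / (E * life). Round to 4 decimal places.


Total cost = CAPEX + OM * lifetime = 4908029 + 30612 * 24 = 4908029 + 734688 = 5642717
Total generation = annual * lifetime = 1729958 * 24 = 41518992 kWh
LCOE = 5642717 / 41518992
LCOE = 0.1359 $/kWh

0.1359


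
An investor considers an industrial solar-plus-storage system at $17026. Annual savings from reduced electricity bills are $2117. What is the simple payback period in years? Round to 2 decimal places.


Simple payback period = initial cost / annual savings
Payback = 17026 / 2117
Payback = 8.04 years

8.04


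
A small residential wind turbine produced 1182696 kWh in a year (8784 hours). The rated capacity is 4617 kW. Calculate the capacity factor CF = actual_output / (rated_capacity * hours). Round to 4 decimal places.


Capacity factor = actual output / maximum possible output
Maximum possible = rated * hours = 4617 * 8784 = 40555728 kWh
CF = 1182696 / 40555728
CF = 0.0292

0.0292


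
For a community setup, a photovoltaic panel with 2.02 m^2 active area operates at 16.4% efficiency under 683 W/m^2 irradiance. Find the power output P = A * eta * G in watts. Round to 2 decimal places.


Use the solar power formula P = A * eta * G.
Given: A = 2.02 m^2, eta = 0.164, G = 683 W/m^2
P = 2.02 * 0.164 * 683
P = 226.26 W

226.26


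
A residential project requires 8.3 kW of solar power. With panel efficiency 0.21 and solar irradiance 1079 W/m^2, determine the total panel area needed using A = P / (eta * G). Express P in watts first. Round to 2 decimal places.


Convert target power to watts: P = 8.3 * 1000 = 8300.0 W
Compute denominator: eta * G = 0.21 * 1079 = 226.59
Required area A = P / (eta * G) = 8300.0 / 226.59
A = 36.63 m^2

36.63


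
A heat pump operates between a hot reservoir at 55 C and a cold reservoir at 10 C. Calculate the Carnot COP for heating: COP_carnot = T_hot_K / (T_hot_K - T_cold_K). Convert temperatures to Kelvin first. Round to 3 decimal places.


Convert to Kelvin:
  T_hot = 55 + 273.15 = 328.15 K
  T_cold = 10 + 273.15 = 283.15 K
Apply Carnot COP formula:
  COP = T_hot_K / (T_hot_K - T_cold_K) = 328.15 / 45.0
  COP = 7.292

7.292


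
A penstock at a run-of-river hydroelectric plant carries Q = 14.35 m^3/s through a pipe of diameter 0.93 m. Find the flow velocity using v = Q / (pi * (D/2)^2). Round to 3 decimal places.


Compute pipe cross-sectional area:
  A = pi * (D/2)^2 = pi * (0.93/2)^2 = 0.6793 m^2
Calculate velocity:
  v = Q / A = 14.35 / 0.6793
  v = 21.125 m/s

21.125


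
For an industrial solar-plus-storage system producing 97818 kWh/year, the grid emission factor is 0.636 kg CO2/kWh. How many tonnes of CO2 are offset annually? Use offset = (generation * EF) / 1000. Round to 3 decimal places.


CO2 offset in kg = generation * emission_factor
CO2 offset = 97818 * 0.636 = 62212.25 kg
Convert to tonnes:
  CO2 offset = 62212.25 / 1000 = 62.212 tonnes

62.212


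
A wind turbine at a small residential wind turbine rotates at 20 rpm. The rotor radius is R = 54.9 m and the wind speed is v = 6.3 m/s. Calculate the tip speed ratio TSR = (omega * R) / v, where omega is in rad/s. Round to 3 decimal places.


Convert rotational speed to rad/s:
  omega = 20 * 2 * pi / 60 = 2.0944 rad/s
Compute tip speed:
  v_tip = omega * R = 2.0944 * 54.9 = 114.982 m/s
Tip speed ratio:
  TSR = v_tip / v_wind = 114.982 / 6.3 = 18.251

18.251


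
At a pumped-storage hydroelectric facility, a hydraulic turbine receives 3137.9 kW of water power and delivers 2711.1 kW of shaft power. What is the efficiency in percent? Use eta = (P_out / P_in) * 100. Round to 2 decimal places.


Turbine efficiency = (output power / input power) * 100
eta = (2711.1 / 3137.9) * 100
eta = 86.40%

86.40


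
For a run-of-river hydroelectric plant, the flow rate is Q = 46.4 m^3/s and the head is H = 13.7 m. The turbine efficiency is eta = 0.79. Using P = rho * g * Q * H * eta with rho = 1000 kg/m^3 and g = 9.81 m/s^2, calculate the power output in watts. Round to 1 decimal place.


Apply the hydropower formula P = rho * g * Q * H * eta
rho * g = 1000 * 9.81 = 9810.0
P = 9810.0 * 46.4 * 13.7 * 0.79
P = 4926456.4 W

4926456.4


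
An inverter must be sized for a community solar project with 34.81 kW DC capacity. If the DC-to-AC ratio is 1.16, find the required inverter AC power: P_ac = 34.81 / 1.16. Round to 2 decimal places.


The inverter AC capacity is determined by the DC/AC ratio.
Given: P_dc = 34.81 kW, DC/AC ratio = 1.16
P_ac = P_dc / ratio = 34.81 / 1.16
P_ac = 30.01 kW

30.01


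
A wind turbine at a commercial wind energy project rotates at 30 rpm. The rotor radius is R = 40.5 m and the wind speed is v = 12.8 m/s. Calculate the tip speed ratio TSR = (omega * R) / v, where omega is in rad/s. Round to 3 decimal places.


Convert rotational speed to rad/s:
  omega = 30 * 2 * pi / 60 = 3.1416 rad/s
Compute tip speed:
  v_tip = omega * R = 3.1416 * 40.5 = 127.235 m/s
Tip speed ratio:
  TSR = v_tip / v_wind = 127.235 / 12.8 = 9.940

9.940


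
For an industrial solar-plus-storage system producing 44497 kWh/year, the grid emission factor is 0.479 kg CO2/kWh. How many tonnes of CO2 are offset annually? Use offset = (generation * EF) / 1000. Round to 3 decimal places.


CO2 offset in kg = generation * emission_factor
CO2 offset = 44497 * 0.479 = 21314.06 kg
Convert to tonnes:
  CO2 offset = 21314.06 / 1000 = 21.314 tonnes

21.314


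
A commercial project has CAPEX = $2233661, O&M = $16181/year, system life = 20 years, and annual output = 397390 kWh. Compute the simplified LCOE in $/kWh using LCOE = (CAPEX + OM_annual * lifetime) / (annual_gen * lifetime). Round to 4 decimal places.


Total cost = CAPEX + OM * lifetime = 2233661 + 16181 * 20 = 2233661 + 323620 = 2557281
Total generation = annual * lifetime = 397390 * 20 = 7947800 kWh
LCOE = 2557281 / 7947800
LCOE = 0.3218 $/kWh

0.3218


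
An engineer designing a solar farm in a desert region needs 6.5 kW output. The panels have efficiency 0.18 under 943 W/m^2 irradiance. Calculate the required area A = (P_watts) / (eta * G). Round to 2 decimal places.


Convert target power to watts: P = 6.5 * 1000 = 6500.0 W
Compute denominator: eta * G = 0.18 * 943 = 169.74
Required area A = P / (eta * G) = 6500.0 / 169.74
A = 38.29 m^2

38.29


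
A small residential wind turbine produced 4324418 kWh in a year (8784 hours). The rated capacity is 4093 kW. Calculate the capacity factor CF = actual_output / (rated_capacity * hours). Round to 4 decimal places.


Capacity factor = actual output / maximum possible output
Maximum possible = rated * hours = 4093 * 8784 = 35952912 kWh
CF = 4324418 / 35952912
CF = 0.1203

0.1203


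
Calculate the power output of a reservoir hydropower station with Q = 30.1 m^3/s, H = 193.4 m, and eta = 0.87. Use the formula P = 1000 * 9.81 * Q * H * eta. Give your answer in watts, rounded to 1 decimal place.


Apply the hydropower formula P = rho * g * Q * H * eta
rho * g = 1000 * 9.81 = 9810.0
P = 9810.0 * 30.1 * 193.4 * 0.87
P = 49683390.5 W

49683390.5


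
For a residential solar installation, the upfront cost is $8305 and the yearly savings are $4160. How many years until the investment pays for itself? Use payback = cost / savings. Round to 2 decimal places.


Simple payback period = initial cost / annual savings
Payback = 8305 / 4160
Payback = 2.00 years

2.00


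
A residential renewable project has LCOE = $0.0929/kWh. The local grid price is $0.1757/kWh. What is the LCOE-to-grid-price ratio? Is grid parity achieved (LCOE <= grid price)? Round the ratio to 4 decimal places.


Compare LCOE to grid price:
  LCOE = $0.0929/kWh, Grid price = $0.1757/kWh
  Ratio = LCOE / grid_price = 0.0929 / 0.1757 = 0.5287
  Grid parity achieved (ratio <= 1)? yes

0.5287


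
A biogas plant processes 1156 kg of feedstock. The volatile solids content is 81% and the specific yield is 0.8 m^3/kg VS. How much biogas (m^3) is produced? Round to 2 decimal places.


Compute volatile solids:
  VS = mass * VS_fraction = 1156 * 0.81 = 936.36 kg
Calculate biogas volume:
  Biogas = VS * specific_yield = 936.36 * 0.8
  Biogas = 749.09 m^3

749.09


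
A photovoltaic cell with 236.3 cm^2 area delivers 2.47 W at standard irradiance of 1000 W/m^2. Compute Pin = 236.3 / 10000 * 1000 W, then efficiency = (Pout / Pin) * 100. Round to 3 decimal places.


First compute the input power:
  Pin = area_cm2 / 10000 * G = 236.3 / 10000 * 1000 = 23.63 W
Then compute efficiency:
  Efficiency = (Pout / Pin) * 100 = (2.47 / 23.63) * 100
  Efficiency = 10.453%

10.453


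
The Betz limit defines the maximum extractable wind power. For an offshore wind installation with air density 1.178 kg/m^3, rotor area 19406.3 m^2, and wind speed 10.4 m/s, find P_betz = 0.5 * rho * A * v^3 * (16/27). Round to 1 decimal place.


The Betz coefficient Cp_max = 16/27 = 0.5926
v^3 = 10.4^3 = 1124.864
P_betz = 0.5 * rho * A * v^3 * Cp_max
P_betz = 0.5 * 1.178 * 19406.3 * 1124.864 * 0.5926
P_betz = 7619285.9 W

7619285.9


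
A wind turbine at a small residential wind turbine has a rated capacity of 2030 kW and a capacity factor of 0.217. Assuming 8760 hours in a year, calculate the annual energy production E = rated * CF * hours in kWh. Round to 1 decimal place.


Annual energy = rated_kW * capacity_factor * hours_per_year
Given: P_rated = 2030 kW, CF = 0.217, hours = 8760
E = 2030 * 0.217 * 8760
E = 3858867.6 kWh

3858867.6


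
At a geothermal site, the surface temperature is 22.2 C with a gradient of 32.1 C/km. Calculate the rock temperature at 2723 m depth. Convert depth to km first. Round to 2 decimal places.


Convert depth to km: 2723 / 1000 = 2.723 km
Temperature increase = gradient * depth_km = 32.1 * 2.723 = 87.41 C
Temperature at depth = T_surface + delta_T = 22.2 + 87.41
T = 109.61 C

109.61


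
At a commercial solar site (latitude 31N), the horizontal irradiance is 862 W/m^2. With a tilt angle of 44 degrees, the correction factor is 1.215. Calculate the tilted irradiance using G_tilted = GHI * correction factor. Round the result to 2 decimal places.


Identify the given values:
  GHI = 862 W/m^2, tilt correction factor = 1.215
Apply the formula G_tilted = GHI * factor:
  G_tilted = 862 * 1.215
  G_tilted = 1047.33 W/m^2

1047.33


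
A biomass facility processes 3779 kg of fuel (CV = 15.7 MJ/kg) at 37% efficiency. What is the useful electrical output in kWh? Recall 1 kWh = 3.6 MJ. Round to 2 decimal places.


Total energy = mass * CV = 3779 * 15.7 = 59330.3 MJ
Useful energy = total * eta = 59330.3 * 0.37 = 21952.21 MJ
Convert to kWh: 21952.21 / 3.6
Useful energy = 6097.84 kWh

6097.84


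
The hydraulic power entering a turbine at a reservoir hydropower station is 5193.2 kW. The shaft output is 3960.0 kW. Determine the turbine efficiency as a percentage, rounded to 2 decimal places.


Turbine efficiency = (output power / input power) * 100
eta = (3960.0 / 5193.2) * 100
eta = 76.25%

76.25


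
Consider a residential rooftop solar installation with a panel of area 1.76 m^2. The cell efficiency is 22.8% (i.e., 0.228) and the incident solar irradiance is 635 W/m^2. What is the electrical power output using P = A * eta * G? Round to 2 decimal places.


Use the solar power formula P = A * eta * G.
Given: A = 1.76 m^2, eta = 0.228, G = 635 W/m^2
P = 1.76 * 0.228 * 635
P = 254.81 W

254.81


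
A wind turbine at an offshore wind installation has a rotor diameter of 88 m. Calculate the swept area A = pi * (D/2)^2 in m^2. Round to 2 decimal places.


Compute the rotor radius:
  r = D / 2 = 88 / 2 = 44.0 m
Calculate swept area:
  A = pi * r^2 = pi * 44.0^2
  A = 6082.12 m^2

6082.12


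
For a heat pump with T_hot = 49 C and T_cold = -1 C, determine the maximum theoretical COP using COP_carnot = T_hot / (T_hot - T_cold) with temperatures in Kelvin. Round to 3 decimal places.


Convert to Kelvin:
  T_hot = 49 + 273.15 = 322.15 K
  T_cold = -1 + 273.15 = 272.15 K
Apply Carnot COP formula:
  COP = T_hot_K / (T_hot_K - T_cold_K) = 322.15 / 50.0
  COP = 6.443

6.443


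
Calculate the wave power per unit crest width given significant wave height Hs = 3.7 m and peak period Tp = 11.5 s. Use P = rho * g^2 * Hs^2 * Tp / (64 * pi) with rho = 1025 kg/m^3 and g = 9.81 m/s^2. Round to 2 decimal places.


Apply wave power formula:
  g^2 = 9.81^2 = 96.2361
  Hs^2 = 3.7^2 = 13.69
  Numerator = rho * g^2 * Hs^2 * Tp = 1025 * 96.2361 * 13.69 * 11.5 = 15529703.66
  Denominator = 64 * pi = 201.0619
  P = 15529703.66 / 201.0619 = 77238.41 W/m

77238.41


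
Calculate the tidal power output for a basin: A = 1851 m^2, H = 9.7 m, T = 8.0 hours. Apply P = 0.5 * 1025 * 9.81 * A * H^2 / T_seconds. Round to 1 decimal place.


Convert period to seconds: T = 8.0 * 3600 = 28800.0 s
H^2 = 9.7^2 = 94.09
P = 0.5 * rho * g * A * H^2 / T
P = 0.5 * 1025 * 9.81 * 1851 * 94.09 / 28800.0
P = 30403.3 W

30403.3


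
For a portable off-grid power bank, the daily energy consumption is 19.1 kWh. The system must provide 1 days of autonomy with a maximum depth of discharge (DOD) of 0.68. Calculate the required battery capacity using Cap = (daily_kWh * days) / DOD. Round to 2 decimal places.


Total energy needed = daily * days = 19.1 * 1 = 19.1 kWh
Account for depth of discharge:
  Cap = total_energy / DOD = 19.1 / 0.68
  Cap = 28.09 kWh

28.09


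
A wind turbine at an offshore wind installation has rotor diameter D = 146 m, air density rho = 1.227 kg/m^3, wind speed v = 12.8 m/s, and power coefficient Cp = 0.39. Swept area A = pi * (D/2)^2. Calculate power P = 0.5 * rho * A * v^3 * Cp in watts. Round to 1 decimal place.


Step 1 -- Compute swept area:
  A = pi * (D/2)^2 = pi * (146/2)^2 = 16741.55 m^2
Step 2 -- Apply wind power equation:
  P = 0.5 * rho * A * v^3 * Cp
  v^3 = 12.8^3 = 2097.152
  P = 0.5 * 1.227 * 16741.55 * 2097.152 * 0.39
  P = 8400491.1 W

8400491.1


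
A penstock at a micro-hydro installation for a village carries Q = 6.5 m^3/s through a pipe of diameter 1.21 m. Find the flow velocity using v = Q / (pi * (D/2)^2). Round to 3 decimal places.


Compute pipe cross-sectional area:
  A = pi * (D/2)^2 = pi * (1.21/2)^2 = 1.1499 m^2
Calculate velocity:
  v = Q / A = 6.5 / 1.1499
  v = 5.653 m/s

5.653


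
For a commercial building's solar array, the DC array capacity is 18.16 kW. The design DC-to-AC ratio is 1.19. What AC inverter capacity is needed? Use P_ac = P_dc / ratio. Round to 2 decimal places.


The inverter AC capacity is determined by the DC/AC ratio.
Given: P_dc = 18.16 kW, DC/AC ratio = 1.19
P_ac = P_dc / ratio = 18.16 / 1.19
P_ac = 15.26 kW

15.26


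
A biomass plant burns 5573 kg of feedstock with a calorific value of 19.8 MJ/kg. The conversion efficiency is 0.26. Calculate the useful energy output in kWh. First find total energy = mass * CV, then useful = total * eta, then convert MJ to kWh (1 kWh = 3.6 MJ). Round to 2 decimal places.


Total energy = mass * CV = 5573 * 19.8 = 110345.4 MJ
Useful energy = total * eta = 110345.4 * 0.26 = 28689.8 MJ
Convert to kWh: 28689.8 / 3.6
Useful energy = 7969.39 kWh

7969.39


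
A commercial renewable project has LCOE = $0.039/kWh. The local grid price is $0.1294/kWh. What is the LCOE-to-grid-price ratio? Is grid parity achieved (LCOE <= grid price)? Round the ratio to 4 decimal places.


Compare LCOE to grid price:
  LCOE = $0.039/kWh, Grid price = $0.1294/kWh
  Ratio = LCOE / grid_price = 0.039 / 0.1294 = 0.3014
  Grid parity achieved (ratio <= 1)? yes

0.3014


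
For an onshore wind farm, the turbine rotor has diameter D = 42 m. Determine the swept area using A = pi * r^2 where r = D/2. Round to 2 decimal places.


Compute the rotor radius:
  r = D / 2 = 42 / 2 = 21.0 m
Calculate swept area:
  A = pi * r^2 = pi * 21.0^2
  A = 1385.44 m^2

1385.44


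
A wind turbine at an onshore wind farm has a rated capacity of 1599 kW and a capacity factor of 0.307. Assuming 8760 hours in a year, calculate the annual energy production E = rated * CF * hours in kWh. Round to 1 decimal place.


Annual energy = rated_kW * capacity_factor * hours_per_year
Given: P_rated = 1599 kW, CF = 0.307, hours = 8760
E = 1599 * 0.307 * 8760
E = 4300222.7 kWh

4300222.7


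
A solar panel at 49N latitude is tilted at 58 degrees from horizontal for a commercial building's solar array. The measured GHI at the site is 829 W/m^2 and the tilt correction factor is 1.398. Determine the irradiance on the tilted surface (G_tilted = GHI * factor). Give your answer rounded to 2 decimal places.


Identify the given values:
  GHI = 829 W/m^2, tilt correction factor = 1.398
Apply the formula G_tilted = GHI * factor:
  G_tilted = 829 * 1.398
  G_tilted = 1158.94 W/m^2

1158.94


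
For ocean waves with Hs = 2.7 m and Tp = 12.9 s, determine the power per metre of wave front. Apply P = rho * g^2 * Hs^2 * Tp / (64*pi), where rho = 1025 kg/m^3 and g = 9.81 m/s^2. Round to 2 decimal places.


Apply wave power formula:
  g^2 = 9.81^2 = 96.2361
  Hs^2 = 2.7^2 = 7.29
  Numerator = rho * g^2 * Hs^2 * Tp = 1025 * 96.2361 * 7.29 * 12.9 = 9276392.56
  Denominator = 64 * pi = 201.0619
  P = 9276392.56 / 201.0619 = 46136.99 W/m

46136.99


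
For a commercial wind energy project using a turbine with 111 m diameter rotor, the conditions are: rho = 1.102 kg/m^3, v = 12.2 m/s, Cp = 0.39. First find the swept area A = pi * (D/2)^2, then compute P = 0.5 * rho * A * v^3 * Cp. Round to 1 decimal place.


Step 1 -- Compute swept area:
  A = pi * (D/2)^2 = pi * (111/2)^2 = 9676.89 m^2
Step 2 -- Apply wind power equation:
  P = 0.5 * rho * A * v^3 * Cp
  v^3 = 12.2^3 = 1815.848
  P = 0.5 * 1.102 * 9676.89 * 1815.848 * 0.39
  P = 3775996.1 W

3775996.1


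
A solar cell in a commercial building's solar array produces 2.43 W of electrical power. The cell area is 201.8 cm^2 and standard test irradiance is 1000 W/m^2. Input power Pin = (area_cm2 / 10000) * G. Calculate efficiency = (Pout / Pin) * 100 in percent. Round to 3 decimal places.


First compute the input power:
  Pin = area_cm2 / 10000 * G = 201.8 / 10000 * 1000 = 20.18 W
Then compute efficiency:
  Efficiency = (Pout / Pin) * 100 = (2.43 / 20.18) * 100
  Efficiency = 12.042%

12.042


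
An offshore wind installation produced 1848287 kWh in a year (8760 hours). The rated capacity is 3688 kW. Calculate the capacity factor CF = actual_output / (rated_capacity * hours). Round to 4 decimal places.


Capacity factor = actual output / maximum possible output
Maximum possible = rated * hours = 3688 * 8760 = 32306880 kWh
CF = 1848287 / 32306880
CF = 0.0572

0.0572


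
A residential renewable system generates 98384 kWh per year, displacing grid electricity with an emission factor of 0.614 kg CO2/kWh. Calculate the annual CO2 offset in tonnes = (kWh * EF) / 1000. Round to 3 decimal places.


CO2 offset in kg = generation * emission_factor
CO2 offset = 98384 * 0.614 = 60407.78 kg
Convert to tonnes:
  CO2 offset = 60407.78 / 1000 = 60.408 tonnes

60.408


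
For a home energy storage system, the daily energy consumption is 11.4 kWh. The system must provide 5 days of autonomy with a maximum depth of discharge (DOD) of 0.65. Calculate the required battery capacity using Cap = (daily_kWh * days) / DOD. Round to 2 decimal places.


Total energy needed = daily * days = 11.4 * 5 = 57.0 kWh
Account for depth of discharge:
  Cap = total_energy / DOD = 57.0 / 0.65
  Cap = 87.69 kWh

87.69


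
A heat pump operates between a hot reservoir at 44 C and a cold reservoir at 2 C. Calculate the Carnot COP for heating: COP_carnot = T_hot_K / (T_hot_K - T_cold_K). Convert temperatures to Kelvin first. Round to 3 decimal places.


Convert to Kelvin:
  T_hot = 44 + 273.15 = 317.15 K
  T_cold = 2 + 273.15 = 275.15 K
Apply Carnot COP formula:
  COP = T_hot_K / (T_hot_K - T_cold_K) = 317.15 / 42.0
  COP = 7.551

7.551


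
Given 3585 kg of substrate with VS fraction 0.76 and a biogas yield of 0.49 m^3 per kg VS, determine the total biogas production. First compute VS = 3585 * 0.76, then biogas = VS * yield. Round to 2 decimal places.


Compute volatile solids:
  VS = mass * VS_fraction = 3585 * 0.76 = 2724.6 kg
Calculate biogas volume:
  Biogas = VS * specific_yield = 2724.6 * 0.49
  Biogas = 1335.05 m^3

1335.05


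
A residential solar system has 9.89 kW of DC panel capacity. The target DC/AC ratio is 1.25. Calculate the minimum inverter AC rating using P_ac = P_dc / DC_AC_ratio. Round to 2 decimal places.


The inverter AC capacity is determined by the DC/AC ratio.
Given: P_dc = 9.89 kW, DC/AC ratio = 1.25
P_ac = P_dc / ratio = 9.89 / 1.25
P_ac = 7.91 kW

7.91


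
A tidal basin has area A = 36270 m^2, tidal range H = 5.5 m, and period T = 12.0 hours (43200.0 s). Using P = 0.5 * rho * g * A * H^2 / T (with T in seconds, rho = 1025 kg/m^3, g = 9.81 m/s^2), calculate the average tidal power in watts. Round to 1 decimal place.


Convert period to seconds: T = 12.0 * 3600 = 43200.0 s
H^2 = 5.5^2 = 30.25
P = 0.5 * rho * g * A * H^2 / T
P = 0.5 * 1025 * 9.81 * 36270 * 30.25 / 43200.0
P = 127688.6 W

127688.6


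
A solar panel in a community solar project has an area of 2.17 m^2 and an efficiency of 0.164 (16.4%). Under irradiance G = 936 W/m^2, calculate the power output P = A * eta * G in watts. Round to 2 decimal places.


Use the solar power formula P = A * eta * G.
Given: A = 2.17 m^2, eta = 0.164, G = 936 W/m^2
P = 2.17 * 0.164 * 936
P = 333.10 W

333.10


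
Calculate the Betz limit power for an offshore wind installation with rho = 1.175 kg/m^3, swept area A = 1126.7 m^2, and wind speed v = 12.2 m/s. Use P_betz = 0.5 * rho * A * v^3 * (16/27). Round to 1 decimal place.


The Betz coefficient Cp_max = 16/27 = 0.5926
v^3 = 12.2^3 = 1815.848
P_betz = 0.5 * rho * A * v^3 * Cp_max
P_betz = 0.5 * 1.175 * 1126.7 * 1815.848 * 0.5926
P_betz = 712281.8 W

712281.8


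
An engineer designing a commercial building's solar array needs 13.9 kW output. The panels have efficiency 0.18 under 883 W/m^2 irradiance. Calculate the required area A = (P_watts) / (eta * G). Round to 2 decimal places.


Convert target power to watts: P = 13.9 * 1000 = 13900.0 W
Compute denominator: eta * G = 0.18 * 883 = 158.94
Required area A = P / (eta * G) = 13900.0 / 158.94
A = 87.45 m^2

87.45


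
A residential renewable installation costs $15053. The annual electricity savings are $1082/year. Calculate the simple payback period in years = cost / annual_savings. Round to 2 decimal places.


Simple payback period = initial cost / annual savings
Payback = 15053 / 1082
Payback = 13.91 years

13.91


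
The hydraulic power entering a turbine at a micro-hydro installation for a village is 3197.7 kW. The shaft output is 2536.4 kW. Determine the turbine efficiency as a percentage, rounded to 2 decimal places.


Turbine efficiency = (output power / input power) * 100
eta = (2536.4 / 3197.7) * 100
eta = 79.32%

79.32


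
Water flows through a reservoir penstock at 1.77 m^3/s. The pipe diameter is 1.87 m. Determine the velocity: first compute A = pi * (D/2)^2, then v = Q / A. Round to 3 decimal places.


Compute pipe cross-sectional area:
  A = pi * (D/2)^2 = pi * (1.87/2)^2 = 2.7465 m^2
Calculate velocity:
  v = Q / A = 1.77 / 2.7465
  v = 0.644 m/s

0.644


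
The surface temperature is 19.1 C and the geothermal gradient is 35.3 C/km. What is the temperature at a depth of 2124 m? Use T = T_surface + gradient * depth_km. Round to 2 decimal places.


Convert depth to km: 2124 / 1000 = 2.124 km
Temperature increase = gradient * depth_km = 35.3 * 2.124 = 74.98 C
Temperature at depth = T_surface + delta_T = 19.1 + 74.98
T = 94.08 C

94.08


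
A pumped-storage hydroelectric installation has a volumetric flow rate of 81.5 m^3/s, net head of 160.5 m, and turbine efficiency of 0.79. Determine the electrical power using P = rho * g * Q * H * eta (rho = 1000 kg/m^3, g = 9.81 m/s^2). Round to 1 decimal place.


Apply the hydropower formula P = rho * g * Q * H * eta
rho * g = 1000 * 9.81 = 9810.0
P = 9810.0 * 81.5 * 160.5 * 0.79
P = 101374504.4 W

101374504.4


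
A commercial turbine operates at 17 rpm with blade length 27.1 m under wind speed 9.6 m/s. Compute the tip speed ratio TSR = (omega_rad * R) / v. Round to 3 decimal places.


Convert rotational speed to rad/s:
  omega = 17 * 2 * pi / 60 = 1.7802 rad/s
Compute tip speed:
  v_tip = omega * R = 1.7802 * 27.1 = 48.244 m/s
Tip speed ratio:
  TSR = v_tip / v_wind = 48.244 / 9.6 = 5.025

5.025


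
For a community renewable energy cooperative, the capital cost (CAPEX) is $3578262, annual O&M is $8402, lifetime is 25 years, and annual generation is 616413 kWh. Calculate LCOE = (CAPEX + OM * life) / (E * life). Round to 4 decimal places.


Total cost = CAPEX + OM * lifetime = 3578262 + 8402 * 25 = 3578262 + 210050 = 3788312
Total generation = annual * lifetime = 616413 * 25 = 15410325 kWh
LCOE = 3788312 / 15410325
LCOE = 0.2458 $/kWh

0.2458


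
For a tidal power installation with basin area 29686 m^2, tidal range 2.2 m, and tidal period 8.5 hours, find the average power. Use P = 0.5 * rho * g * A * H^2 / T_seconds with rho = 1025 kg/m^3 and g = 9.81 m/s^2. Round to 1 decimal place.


Convert period to seconds: T = 8.5 * 3600 = 30600.0 s
H^2 = 2.2^2 = 4.84
P = 0.5 * rho * g * A * H^2 / T
P = 0.5 * 1025 * 9.81 * 29686 * 4.84 / 30600.0
P = 23606.9 W

23606.9


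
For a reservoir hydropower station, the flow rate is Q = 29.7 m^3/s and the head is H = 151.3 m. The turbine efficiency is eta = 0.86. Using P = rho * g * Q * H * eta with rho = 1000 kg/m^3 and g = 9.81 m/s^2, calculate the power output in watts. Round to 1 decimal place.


Apply the hydropower formula P = rho * g * Q * H * eta
rho * g = 1000 * 9.81 = 9810.0
P = 9810.0 * 29.7 * 151.3 * 0.86
P = 37910790.1 W

37910790.1


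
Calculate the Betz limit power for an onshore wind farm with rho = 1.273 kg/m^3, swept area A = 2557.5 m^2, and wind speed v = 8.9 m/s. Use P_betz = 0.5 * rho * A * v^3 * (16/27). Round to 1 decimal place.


The Betz coefficient Cp_max = 16/27 = 0.5926
v^3 = 8.9^3 = 704.969
P_betz = 0.5 * rho * A * v^3 * Cp_max
P_betz = 0.5 * 1.273 * 2557.5 * 704.969 * 0.5926
P_betz = 680049.1 W

680049.1


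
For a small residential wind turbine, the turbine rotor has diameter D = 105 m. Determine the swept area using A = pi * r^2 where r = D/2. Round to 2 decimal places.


Compute the rotor radius:
  r = D / 2 = 105 / 2 = 52.5 m
Calculate swept area:
  A = pi * r^2 = pi * 52.5^2
  A = 8659.01 m^2

8659.01


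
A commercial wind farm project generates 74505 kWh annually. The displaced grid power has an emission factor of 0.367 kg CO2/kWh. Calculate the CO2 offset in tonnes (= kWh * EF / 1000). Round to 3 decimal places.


CO2 offset in kg = generation * emission_factor
CO2 offset = 74505 * 0.367 = 27343.34 kg
Convert to tonnes:
  CO2 offset = 27343.34 / 1000 = 27.343 tonnes

27.343


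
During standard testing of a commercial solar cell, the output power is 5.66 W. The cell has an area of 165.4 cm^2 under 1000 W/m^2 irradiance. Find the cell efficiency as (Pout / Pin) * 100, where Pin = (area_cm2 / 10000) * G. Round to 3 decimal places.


First compute the input power:
  Pin = area_cm2 / 10000 * G = 165.4 / 10000 * 1000 = 16.54 W
Then compute efficiency:
  Efficiency = (Pout / Pin) * 100 = (5.66 / 16.54) * 100
  Efficiency = 34.220%

34.220


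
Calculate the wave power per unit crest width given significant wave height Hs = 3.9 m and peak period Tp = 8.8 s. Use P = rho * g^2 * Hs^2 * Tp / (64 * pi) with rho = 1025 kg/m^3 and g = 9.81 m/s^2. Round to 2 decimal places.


Apply wave power formula:
  g^2 = 9.81^2 = 96.2361
  Hs^2 = 3.9^2 = 15.21
  Numerator = rho * g^2 * Hs^2 * Tp = 1025 * 96.2361 * 15.21 * 8.8 = 13203034.75
  Denominator = 64 * pi = 201.0619
  P = 13203034.75 / 201.0619 = 65666.51 W/m

65666.51


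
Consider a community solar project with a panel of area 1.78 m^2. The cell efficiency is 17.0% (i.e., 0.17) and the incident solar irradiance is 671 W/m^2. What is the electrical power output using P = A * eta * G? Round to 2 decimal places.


Use the solar power formula P = A * eta * G.
Given: A = 1.78 m^2, eta = 0.17, G = 671 W/m^2
P = 1.78 * 0.17 * 671
P = 203.04 W

203.04


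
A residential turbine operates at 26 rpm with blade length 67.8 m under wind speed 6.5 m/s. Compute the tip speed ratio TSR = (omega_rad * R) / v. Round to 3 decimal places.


Convert rotational speed to rad/s:
  omega = 26 * 2 * pi / 60 = 2.7227 rad/s
Compute tip speed:
  v_tip = omega * R = 2.7227 * 67.8 = 184.6 m/s
Tip speed ratio:
  TSR = v_tip / v_wind = 184.6 / 6.5 = 28.400

28.400


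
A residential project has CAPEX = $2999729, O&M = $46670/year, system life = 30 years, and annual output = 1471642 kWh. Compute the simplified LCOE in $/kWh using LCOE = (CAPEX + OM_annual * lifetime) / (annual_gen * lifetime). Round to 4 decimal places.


Total cost = CAPEX + OM * lifetime = 2999729 + 46670 * 30 = 2999729 + 1400100 = 4399829
Total generation = annual * lifetime = 1471642 * 30 = 44149260 kWh
LCOE = 4399829 / 44149260
LCOE = 0.0997 $/kWh

0.0997


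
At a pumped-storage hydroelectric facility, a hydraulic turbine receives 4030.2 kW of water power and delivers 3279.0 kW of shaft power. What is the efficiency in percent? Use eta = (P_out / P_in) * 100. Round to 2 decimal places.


Turbine efficiency = (output power / input power) * 100
eta = (3279.0 / 4030.2) * 100
eta = 81.36%

81.36


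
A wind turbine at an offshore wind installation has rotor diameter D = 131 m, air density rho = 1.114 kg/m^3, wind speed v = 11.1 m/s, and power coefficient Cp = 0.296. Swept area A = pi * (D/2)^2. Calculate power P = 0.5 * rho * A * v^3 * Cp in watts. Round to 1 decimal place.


Step 1 -- Compute swept area:
  A = pi * (D/2)^2 = pi * (131/2)^2 = 13478.22 m^2
Step 2 -- Apply wind power equation:
  P = 0.5 * rho * A * v^3 * Cp
  v^3 = 11.1^3 = 1367.631
  P = 0.5 * 1.114 * 13478.22 * 1367.631 * 0.296
  P = 3039123.3 W

3039123.3


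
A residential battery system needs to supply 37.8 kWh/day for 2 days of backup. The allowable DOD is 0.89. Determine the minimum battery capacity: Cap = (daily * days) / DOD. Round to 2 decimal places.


Total energy needed = daily * days = 37.8 * 2 = 75.6 kWh
Account for depth of discharge:
  Cap = total_energy / DOD = 75.6 / 0.89
  Cap = 84.94 kWh

84.94


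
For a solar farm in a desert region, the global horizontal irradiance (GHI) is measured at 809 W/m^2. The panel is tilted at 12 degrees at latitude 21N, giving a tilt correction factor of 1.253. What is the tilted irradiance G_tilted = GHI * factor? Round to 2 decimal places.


Identify the given values:
  GHI = 809 W/m^2, tilt correction factor = 1.253
Apply the formula G_tilted = GHI * factor:
  G_tilted = 809 * 1.253
  G_tilted = 1013.68 W/m^2

1013.68


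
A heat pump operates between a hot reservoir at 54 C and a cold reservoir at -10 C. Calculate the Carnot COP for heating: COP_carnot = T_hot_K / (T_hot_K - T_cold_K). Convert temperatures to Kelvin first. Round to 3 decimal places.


Convert to Kelvin:
  T_hot = 54 + 273.15 = 327.15 K
  T_cold = -10 + 273.15 = 263.15 K
Apply Carnot COP formula:
  COP = T_hot_K / (T_hot_K - T_cold_K) = 327.15 / 64.0
  COP = 5.112

5.112


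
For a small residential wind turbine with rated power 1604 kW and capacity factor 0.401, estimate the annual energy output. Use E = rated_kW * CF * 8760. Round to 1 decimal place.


Annual energy = rated_kW * capacity_factor * hours_per_year
Given: P_rated = 1604 kW, CF = 0.401, hours = 8760
E = 1604 * 0.401 * 8760
E = 5634467.0 kWh

5634467.0


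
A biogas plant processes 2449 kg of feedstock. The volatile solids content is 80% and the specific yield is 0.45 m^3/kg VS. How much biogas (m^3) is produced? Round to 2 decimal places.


Compute volatile solids:
  VS = mass * VS_fraction = 2449 * 0.8 = 1959.2 kg
Calculate biogas volume:
  Biogas = VS * specific_yield = 1959.2 * 0.45
  Biogas = 881.64 m^3

881.64


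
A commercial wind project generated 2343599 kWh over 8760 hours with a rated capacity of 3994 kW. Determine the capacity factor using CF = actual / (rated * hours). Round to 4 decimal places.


Capacity factor = actual output / maximum possible output
Maximum possible = rated * hours = 3994 * 8760 = 34987440 kWh
CF = 2343599 / 34987440
CF = 0.0670

0.0670


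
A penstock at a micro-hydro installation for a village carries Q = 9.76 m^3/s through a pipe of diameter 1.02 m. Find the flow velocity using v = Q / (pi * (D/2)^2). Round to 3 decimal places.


Compute pipe cross-sectional area:
  A = pi * (D/2)^2 = pi * (1.02/2)^2 = 0.8171 m^2
Calculate velocity:
  v = Q / A = 9.76 / 0.8171
  v = 11.944 m/s

11.944


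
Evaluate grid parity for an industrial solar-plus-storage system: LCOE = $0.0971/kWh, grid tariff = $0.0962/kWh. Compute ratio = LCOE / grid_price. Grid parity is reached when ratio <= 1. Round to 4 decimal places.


Compare LCOE to grid price:
  LCOE = $0.0971/kWh, Grid price = $0.0962/kWh
  Ratio = LCOE / grid_price = 0.0971 / 0.0962 = 1.0094
  Grid parity achieved (ratio <= 1)? no

1.0094


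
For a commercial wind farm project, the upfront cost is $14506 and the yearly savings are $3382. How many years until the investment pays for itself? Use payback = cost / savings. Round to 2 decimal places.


Simple payback period = initial cost / annual savings
Payback = 14506 / 3382
Payback = 4.29 years

4.29


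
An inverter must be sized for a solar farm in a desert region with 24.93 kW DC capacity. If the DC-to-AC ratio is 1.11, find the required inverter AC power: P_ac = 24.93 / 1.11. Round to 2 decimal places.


The inverter AC capacity is determined by the DC/AC ratio.
Given: P_dc = 24.93 kW, DC/AC ratio = 1.11
P_ac = P_dc / ratio = 24.93 / 1.11
P_ac = 22.46 kW

22.46


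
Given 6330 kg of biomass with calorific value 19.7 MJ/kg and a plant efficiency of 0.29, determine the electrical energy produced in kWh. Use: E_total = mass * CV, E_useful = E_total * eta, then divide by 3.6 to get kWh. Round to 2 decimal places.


Total energy = mass * CV = 6330 * 19.7 = 124701.0 MJ
Useful energy = total * eta = 124701.0 * 0.29 = 36163.29 MJ
Convert to kWh: 36163.29 / 3.6
Useful energy = 10045.36 kWh

10045.36


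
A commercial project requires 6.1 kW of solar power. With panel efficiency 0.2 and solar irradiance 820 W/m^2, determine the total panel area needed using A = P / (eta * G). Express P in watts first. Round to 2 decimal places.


Convert target power to watts: P = 6.1 * 1000 = 6100.0 W
Compute denominator: eta * G = 0.2 * 820 = 164.0
Required area A = P / (eta * G) = 6100.0 / 164.0
A = 37.20 m^2

37.20
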